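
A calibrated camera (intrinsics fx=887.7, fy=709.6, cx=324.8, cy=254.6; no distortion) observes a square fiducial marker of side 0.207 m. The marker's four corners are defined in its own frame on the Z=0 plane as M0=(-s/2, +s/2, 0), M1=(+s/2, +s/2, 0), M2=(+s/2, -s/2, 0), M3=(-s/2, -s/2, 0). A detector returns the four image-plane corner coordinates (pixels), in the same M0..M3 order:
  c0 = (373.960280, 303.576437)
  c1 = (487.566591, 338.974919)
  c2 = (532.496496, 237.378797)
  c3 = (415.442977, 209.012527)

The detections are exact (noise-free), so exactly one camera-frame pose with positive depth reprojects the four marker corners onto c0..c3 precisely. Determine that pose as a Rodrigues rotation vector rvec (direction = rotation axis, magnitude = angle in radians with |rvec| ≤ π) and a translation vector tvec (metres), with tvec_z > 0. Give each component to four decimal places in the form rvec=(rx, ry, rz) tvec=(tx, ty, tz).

Intrinsics K: fx=887.7, fy=709.6, cx=324.8, cy=254.6
Marker side s = 0.207 m; corners in marker frame (Z=0):
  M0 = (-0.1035, +0.1035, 0)
  M1 = (+0.1035, +0.1035, 0)
  M2 = (+0.1035, -0.1035, 0)
  M3 = (-0.1035, -0.1035, 0)
Detected image corners:
  c0 = (373.960280, 303.576437) px
  c1 = (487.566591, 338.974919) px
  c2 = (532.496496, 237.378797) px
  c3 = (415.442977, 209.012527) px
Planar DLT: solve 8×8 A·h = b for H (H[2,2]=1):
  H  [+398.53325 -202.52250 +450.24485]
  H  [+58.59516 +476.75161 +271.72341]
  H  [-0.35061 +0.01305 +1.00000]
B = K⁻¹H; ‖b₁‖=0.706787, ‖b₂‖=0.706787; λ = 2/(‖b₁‖+‖b₂‖) = 1.414853, sign → tz>0 ⇒ λ=+1.414853
r₁ = λ·B[:,0] = (+0.81670,+0.29482,-0.49606); r₂ = λ·B[:,1] = (-0.32954,+0.94396,+0.01846)
r₃ = r₁×r₂ = (+0.47371,+0.14840,+0.86809); SVD([r₁ r₂ r₃]) → R = UVᵀ:
  R  [+0.81670 -0.32954 +0.47371]
  R  [+0.29482 +0.94396 +0.14840]
  R  [-0.49606 +0.01846 +0.86809]
t = (+0.19994, +0.03414, +1.41485) m
tr R = 2.628754; θ = arccos((tr R − 1)/2) = 0.619142 rad = 35.474°
axis k = ((R−Rᵀ)₃₂, (R−Rᵀ)₁₃, (R−Rᵀ)₂₁) / (2 sinθ) = (-0.111954, +0.835524, +0.537928)
rvec = θ·k = (-0.069315, +0.517308, +0.333054)

rvec=(-0.0693, 0.5173, 0.3331) tvec=(0.1999, 0.0341, 1.4149)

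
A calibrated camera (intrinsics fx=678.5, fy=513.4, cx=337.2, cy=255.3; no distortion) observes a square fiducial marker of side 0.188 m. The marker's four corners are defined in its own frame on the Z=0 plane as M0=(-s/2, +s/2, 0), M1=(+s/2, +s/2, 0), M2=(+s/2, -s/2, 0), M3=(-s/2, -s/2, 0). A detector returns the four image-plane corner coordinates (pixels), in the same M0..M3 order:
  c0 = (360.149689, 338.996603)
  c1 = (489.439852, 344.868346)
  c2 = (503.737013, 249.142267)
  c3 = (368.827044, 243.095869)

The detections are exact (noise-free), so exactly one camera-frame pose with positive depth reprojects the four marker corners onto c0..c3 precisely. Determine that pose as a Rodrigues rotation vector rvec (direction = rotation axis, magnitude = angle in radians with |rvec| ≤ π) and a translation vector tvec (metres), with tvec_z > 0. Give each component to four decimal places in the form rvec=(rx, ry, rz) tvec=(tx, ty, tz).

rvec=(0.2196, 0.0107, 0.0586) tvec=(0.1325, 0.0747, 0.9649)

Intrinsics K: fx=678.5, fy=513.4, cx=337.2, cy=255.3
Marker side s = 0.188 m; corners in marker frame (Z=0):
  M0 = (-0.0940, +0.0940, 0)
  M1 = (+0.0940, +0.0940, 0)
  M2 = (+0.0940, -0.0940, 0)
  M3 = (-0.0940, -0.0940, 0)
Detected image corners:
  c0 = (360.149689, 338.996603) px
  c1 = (489.439852, 344.868346) px
  c2 = (503.737013, 249.142267) px
  c3 = (368.827044, 243.095869) px
Planar DLT: solve 8×8 A·h = b for H (H[2,2]=1):
  H  [+700.46789 +36.16609 +430.38940]
  H  [+30.40707 +576.06898 +295.04187]
  H  [-0.00435 +0.22591 +1.00000]
B = K⁻¹H; ‖b₁‖=1.036370, ‖b₂‖=1.036370; λ = 2/(‖b₁‖+‖b₂‖) = 0.964906, sign → tz>0 ⇒ λ=+0.964906
r₁ = λ·B[:,0] = (+0.99824,+0.05924,-0.00420); r₂ = λ·B[:,1] = (-0.05690,+0.97429,+0.21798)
r₃ = r₁×r₂ = (+0.01701,-0.21736,+0.97594); SVD([r₁ r₂ r₃]) → R = UVᵀ:
  R  [+0.99824 -0.05690 +0.01701]
  R  [+0.05924 +0.97429 -0.21736]
  R  [-0.00420 +0.21798 +0.97594]
t = (+0.13253, +0.07469, +0.96491) m
tr R = 2.948472; θ = arccos((tr R − 1)/2) = 0.227488 rad = 13.034°
axis k = ((R−Rᵀ)₃₂, (R−Rᵀ)₁₃, (R−Rᵀ)₂₁) / (2 sinθ) = (+0.965140, +0.047017, +0.257475)
rvec = θ·k = (+0.219558, +0.010696, +0.058572)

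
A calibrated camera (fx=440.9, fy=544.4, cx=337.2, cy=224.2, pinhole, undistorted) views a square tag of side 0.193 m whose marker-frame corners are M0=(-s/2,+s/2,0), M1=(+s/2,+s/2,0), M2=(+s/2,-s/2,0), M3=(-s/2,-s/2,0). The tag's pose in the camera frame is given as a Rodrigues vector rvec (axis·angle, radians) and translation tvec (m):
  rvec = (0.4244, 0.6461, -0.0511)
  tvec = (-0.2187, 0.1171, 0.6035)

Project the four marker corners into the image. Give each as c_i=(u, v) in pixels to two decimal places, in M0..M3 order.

Intrinsics K: fx=440.9, fy=544.4, cx=337.2, cy=224.2
Marker side s = 0.193 m; corners in marker frame (Z=0):
  M0 = (-0.0965, +0.0965, 0)
  M1 = (+0.0965, +0.0965, 0)
  M2 = (+0.0965, -0.0965, 0)
  M3 = (-0.0965, -0.0965, 0)
rvec = (0.4244, 0.6461, -0.0511), |rvec| = θ = 0.77471 rad = 44.387°
Rodrigues: sinθ=0.69951, 1−cosθ=0.28537; R = I + sinθ·[k]× + (1−cosθ)·[k]×²:
    [+0.80027 +0.17652 +0.57307]
    [+0.08424 +0.91312 -0.39890]
    [-0.59370 +0.36751 +0.71587]
t = (-0.2187, 0.1171, 0.6035) m
M0: Pc = R·M0+t = (-0.27889, +0.19709, +0.69626); u = 440.9·(-0.27889)/0.69626 + 337.2 = 160.5935, v = 544.4·(+0.19709)/0.69626 + 224.2 = 378.3012
M1: Pc = R·M1+t = (-0.12444, +0.21334, +0.58167); u = 440.9·(-0.12444)/0.58167 + 337.2 = 242.8763, v = 544.4·(+0.21334)/0.58167 + 224.2 = 423.8742
M2: Pc = R·M2+t = (-0.15851, +0.03711, +0.51074); u = 440.9·(-0.15851)/0.51074 + 337.2 = 200.3676, v = 544.4·(+0.03711)/0.51074 + 224.2 = 263.7592
M3: Pc = R·M3+t = (-0.31296, +0.02086, +0.62533); u = 440.9·(-0.31296)/0.62533 + 337.2 = 116.5410, v = 544.4·(+0.02086)/0.62533 + 224.2 = 242.3561

c0=(160.59, 378.30) c1=(242.88, 423.87) c2=(200.37, 263.76) c3=(116.54, 242.36)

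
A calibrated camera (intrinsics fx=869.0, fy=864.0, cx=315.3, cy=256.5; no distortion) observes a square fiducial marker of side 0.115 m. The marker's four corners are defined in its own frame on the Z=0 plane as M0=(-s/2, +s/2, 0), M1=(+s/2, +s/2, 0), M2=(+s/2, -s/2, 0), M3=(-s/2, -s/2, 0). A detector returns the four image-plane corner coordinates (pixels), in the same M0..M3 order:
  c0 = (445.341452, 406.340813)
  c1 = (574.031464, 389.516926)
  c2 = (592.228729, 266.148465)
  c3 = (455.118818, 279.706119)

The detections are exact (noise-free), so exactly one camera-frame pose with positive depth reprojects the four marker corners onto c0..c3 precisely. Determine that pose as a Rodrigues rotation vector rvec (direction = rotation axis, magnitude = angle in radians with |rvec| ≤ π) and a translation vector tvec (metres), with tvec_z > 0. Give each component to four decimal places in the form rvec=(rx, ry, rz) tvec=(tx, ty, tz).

Intrinsics K: fx=869.0, fy=864.0, cx=315.3, cy=256.5
Marker side s = 0.115 m; corners in marker frame (Z=0):
  M0 = (-0.0575, +0.0575, 0)
  M1 = (+0.0575, +0.0575, 0)
  M2 = (+0.0575, -0.0575, 0)
  M3 = (-0.0575, -0.0575, 0)
Detected image corners:
  c0 = (445.341452, 406.340813) px
  c1 = (574.031464, 389.516926) px
  c2 = (592.228729, 266.148465) px
  c3 = (455.118818, 279.706119) px
Planar DLT: solve 8×8 A·h = b for H (H[2,2]=1):
  H  [+1308.38348 +178.59404 +517.58448]
  H  [-32.62023 +1282.03843 +337.39052]
  H  [+0.29797 +0.58228 +1.00000]
B = K⁻¹H; ‖b₁‖=1.434483, ‖b₂‖=1.434483; λ = 2/(‖b₁‖+‖b₂‖) = 0.697115, sign → tz>0 ⇒ λ=+0.697115
r₁ = λ·B[:,0] = (+0.97422,-0.08799,+0.20772); r₂ = λ·B[:,1] = (-0.00401,+0.91390,+0.40591)
r₃ = r₁×r₂ = (-0.22555,-0.39628,+0.88999); SVD([r₁ r₂ r₃]) → R = UVᵀ:
  R  [+0.97422 -0.00401 -0.22555]
  R  [-0.08799 +0.91390 -0.39628]
  R  [+0.20772 +0.40591 +0.88999]
t = (+0.16227, +0.06527, +0.69712) m
tr R = 2.778118; θ = arccos((tr R − 1)/2) = 0.475511 rad = 27.245°
axis k = ((R−Rᵀ)₃₂, (R−Rᵀ)₁₃, (R−Rᵀ)₂₁) / (2 sinθ) = (+0.876155, -0.473222, -0.091721)
rvec = θ·k = (+0.416622, -0.225022, -0.043614)

rvec=(0.4166, -0.2250, -0.0436) tvec=(0.1623, 0.0653, 0.6971)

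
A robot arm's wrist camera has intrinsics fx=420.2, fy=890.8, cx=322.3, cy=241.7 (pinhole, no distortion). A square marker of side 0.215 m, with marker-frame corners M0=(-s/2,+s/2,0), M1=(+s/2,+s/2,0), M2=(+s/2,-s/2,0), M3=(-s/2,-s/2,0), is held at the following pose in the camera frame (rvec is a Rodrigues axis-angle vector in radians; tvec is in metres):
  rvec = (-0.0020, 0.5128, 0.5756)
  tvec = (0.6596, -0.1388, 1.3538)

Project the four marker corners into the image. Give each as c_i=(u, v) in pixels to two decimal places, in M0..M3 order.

Intrinsics K: fx=420.2, fy=890.8, cx=322.3, cy=241.7
Marker side s = 0.215 m; corners in marker frame (Z=0):
  M0 = (-0.1075, +0.1075, 0)
  M1 = (+0.1075, +0.1075, 0)
  M2 = (+0.1075, -0.1075, 0)
  M3 = (-0.1075, -0.1075, 0)
rvec = (-0.0020, 0.5128, 0.5756), |rvec| = θ = 0.77090 rad = 44.169°
Rodrigues: sinθ=0.69678, 1−cosθ=0.28271; R = I + sinθ·[k]× + (1−cosθ)·[k]×²:
    [+0.71729 -0.52075 +0.46295]
    [+0.51977 +0.84238 +0.14223]
    [-0.46404 +0.13861 +0.87490]
t = (0.6596, -0.1388, 1.3538) m
M0: Pc = R·M0+t = (+0.52651, -0.10412, +1.41859); u = 420.2·(+0.52651)/1.41859 + 322.3 = 478.2582, v = 890.8·(-0.10412)/1.41859 + 241.7 = 176.3184
M1: Pc = R·M1+t = (+0.68073, +0.00763, +1.31882); u = 420.2·(+0.68073)/1.31882 + 322.3 = 539.1930, v = 890.8·(+0.00763)/1.31882 + 241.7 = 246.8548
M2: Pc = R·M2+t = (+0.79269, -0.17348, +1.28901); u = 420.2·(+0.79269)/1.28901 + 322.3 = 580.7050, v = 890.8·(-0.17348)/1.28901 + 241.7 = 121.8125
M3: Pc = R·M3+t = (+0.63847, -0.28523, +1.38878); u = 420.2·(+0.63847)/1.38878 + 322.3 = 515.4804, v = 890.8·(-0.28523)/1.38878 + 241.7 = 58.7455

c0=(478.26, 176.32) c1=(539.19, 246.85) c2=(580.70, 121.81) c3=(515.48, 58.75)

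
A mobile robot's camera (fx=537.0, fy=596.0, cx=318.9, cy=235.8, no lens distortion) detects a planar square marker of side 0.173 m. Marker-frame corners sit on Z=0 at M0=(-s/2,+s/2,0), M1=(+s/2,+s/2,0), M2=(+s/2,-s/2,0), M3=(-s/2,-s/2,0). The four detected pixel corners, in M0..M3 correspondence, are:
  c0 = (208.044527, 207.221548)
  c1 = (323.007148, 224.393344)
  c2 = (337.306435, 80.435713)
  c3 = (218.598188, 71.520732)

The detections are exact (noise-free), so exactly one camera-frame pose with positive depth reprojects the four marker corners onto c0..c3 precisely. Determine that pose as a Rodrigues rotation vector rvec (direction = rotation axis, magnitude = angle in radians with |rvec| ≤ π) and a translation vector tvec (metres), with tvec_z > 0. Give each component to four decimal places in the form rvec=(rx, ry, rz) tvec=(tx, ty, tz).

Intrinsics K: fx=537.0, fy=596.0, cx=318.9, cy=235.8
Marker side s = 0.173 m; corners in marker frame (Z=0):
  M0 = (-0.0865, +0.0865, 0)
  M1 = (+0.0865, +0.0865, 0)
  M2 = (+0.0865, -0.0865, 0)
  M3 = (-0.0865, -0.0865, 0)
Detected image corners:
  c0 = (208.044527, 207.221548) px
  c1 = (323.007148, 224.393344) px
  c2 = (337.306435, 80.435713) px
  c3 = (218.598188, 71.520732) px
Planar DLT: solve 8×8 A·h = b for H (H[2,2]=1):
  H  [+578.71975 -31.40300 +269.86547]
  H  [+23.89501 +829.05424 +146.58482]
  H  [-0.35509 +0.14755 +1.00000]
B = K⁻¹H; ‖b₁‖=1.348735, ‖b₂‖=1.348735; λ = 2/(‖b₁‖+‖b₂‖) = 0.741435, sign → tz>0 ⇒ λ=+0.741435
r₁ = λ·B[:,0] = (+0.95538,+0.13389,-0.26328); r₂ = λ·B[:,1] = (-0.10832,+0.98808,+0.10940)
r₃ = r₁×r₂ = (+0.27478,-0.07600,+0.95850); SVD([r₁ r₂ r₃]) → R = UVᵀ:
  R  [+0.95538 -0.10832 +0.27478]
  R  [+0.13389 +0.98808 -0.07600]
  R  [-0.26328 +0.10940 +0.95850]
t = (-0.06770, -0.11099, +0.74144) m
tr R = 2.901962; θ = arccos((tr R − 1)/2) = 0.314404 rad = 18.014°
axis k = ((R−Rᵀ)₃₂, (R−Rᵀ)₁₃, (R−Rᵀ)₂₁) / (2 sinθ) = (+0.299743, +0.869940, +0.391609)
rvec = θ·k = (+0.094241, +0.273513, +0.123124)

rvec=(0.0942, 0.2735, 0.1231) tvec=(-0.0677, -0.1110, 0.7414)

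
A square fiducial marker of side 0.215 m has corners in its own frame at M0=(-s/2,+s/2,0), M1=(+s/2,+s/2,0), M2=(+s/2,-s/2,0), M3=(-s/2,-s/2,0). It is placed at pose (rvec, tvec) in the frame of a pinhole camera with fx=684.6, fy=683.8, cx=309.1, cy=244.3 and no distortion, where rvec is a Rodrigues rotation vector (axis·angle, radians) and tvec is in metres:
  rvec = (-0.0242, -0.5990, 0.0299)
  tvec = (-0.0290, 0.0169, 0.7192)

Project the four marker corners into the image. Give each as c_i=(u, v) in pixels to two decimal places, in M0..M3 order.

Intrinsics K: fx=684.6, fy=683.8, cx=309.1, cy=244.3
Marker side s = 0.215 m; corners in marker frame (Z=0):
  M0 = (-0.1075, +0.1075, 0)
  M1 = (+0.1075, +0.1075, 0)
  M2 = (+0.1075, -0.1075, 0)
  M3 = (-0.1075, -0.1075, 0)
rvec = (-0.0242, -0.5990, 0.0299), |rvec| = θ = 0.60023 rad = 34.391°
Rodrigues: sinθ=0.56484, 1−cosθ=0.17480; R = I + sinθ·[k]× + (1−cosθ)·[k]×²:
    [+0.82549 -0.02110 -0.56403]
    [+0.03517 +0.99928 +0.01408]
    [+0.56332 -0.03146 +0.82564]
t = (-0.0290, 0.0169, 0.7192) m
M0: Pc = R·M0+t = (-0.12001, +0.12054, +0.65526); u = 684.6·(-0.12001)/0.65526 + 309.1 = 183.7180, v = 683.8·(+0.12054)/0.65526 + 244.3 = 370.0922
M1: Pc = R·M1+t = (+0.05747, +0.12810, +0.77638); u = 684.6·(+0.05747)/0.77638 + 309.1 = 359.7776, v = 683.8·(+0.12810)/0.77638 + 244.3 = 357.1285
M2: Pc = R·M2+t = (+0.06201, -0.08674, +0.78314); u = 684.6·(+0.06201)/0.78314 + 309.1 = 363.3063, v = 683.8·(-0.08674)/0.78314 + 244.3 = 168.5609
M3: Pc = R·M3+t = (-0.11547, -0.09430, +0.66202); u = 684.6·(-0.11547)/0.66202 + 309.1 = 189.6912, v = 683.8·(-0.09430)/0.66202 + 244.3 = 146.8946

c0=(183.72, 370.09) c1=(359.78, 357.13) c2=(363.31, 168.56) c3=(189.69, 146.89)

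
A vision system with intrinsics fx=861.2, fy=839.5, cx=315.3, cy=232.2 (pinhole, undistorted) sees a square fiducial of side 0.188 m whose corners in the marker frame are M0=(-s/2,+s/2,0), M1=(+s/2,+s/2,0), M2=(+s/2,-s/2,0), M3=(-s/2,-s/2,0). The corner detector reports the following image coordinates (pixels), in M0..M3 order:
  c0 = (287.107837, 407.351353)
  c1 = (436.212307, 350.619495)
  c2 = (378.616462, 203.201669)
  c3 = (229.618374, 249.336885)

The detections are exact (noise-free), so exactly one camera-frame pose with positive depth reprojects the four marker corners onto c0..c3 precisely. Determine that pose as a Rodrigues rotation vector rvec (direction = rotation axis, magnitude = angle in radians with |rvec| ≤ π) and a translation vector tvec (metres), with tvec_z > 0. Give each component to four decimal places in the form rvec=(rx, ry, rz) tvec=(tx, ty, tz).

rvec=(-0.1813, -0.2990, -0.3295) tvec=(0.0221, 0.0797, 0.9738)

Intrinsics K: fx=861.2, fy=839.5, cx=315.3, cy=232.2
Marker side s = 0.188 m; corners in marker frame (Z=0):
  M0 = (-0.0940, +0.0940, 0)
  M1 = (+0.0940, +0.0940, 0)
  M2 = (+0.0940, -0.0940, 0)
  M3 = (-0.0940, -0.0940, 0)
Detected image corners:
  c0 = (287.107837, 407.351353) px
  c1 = (436.212307, 350.619495) px
  c2 = (378.616462, 203.201669) px
  c3 = (229.618374, 249.336885) px
Planar DLT: solve 8×8 A·h = b for H (H[2,2]=1):
  H  [+901.17295 +262.99311 +334.81880]
  H  [-174.73890 +772.28160 +300.91136]
  H  [+0.32549 -0.12945 +1.00000]
B = K⁻¹H; ‖b₁‖=1.026957, ‖b₂‖=1.026957; λ = 2/(‖b₁‖+‖b₂‖) = 0.973751, sign → tz>0 ⇒ λ=+0.973751
r₁ = λ·B[:,0] = (+0.90291,-0.29035,+0.31694); r₂ = λ·B[:,1] = (+0.34351,+0.93065,-0.12606)
r₃ = r₁×r₂ = (-0.25836,+0.22269,+0.94003); SVD([r₁ r₂ r₃]) → R = UVᵀ:
  R  [+0.90291 +0.34351 -0.25836]
  R  [-0.29035 +0.93065 +0.22269]
  R  [+0.31694 -0.12606 +0.94003]
t = (+0.02207, +0.07970, +0.97375) m
tr R = 2.773590; θ = arccos((tr R − 1)/2) = 0.480433 rad = 27.527°
axis k = ((R−Rᵀ)₃₂, (R−Rᵀ)₁₃, (R−Rᵀ)₂₁) / (2 sinθ) = (-0.377297, -0.622403, -0.685755)
rvec = θ·k = (-0.181266, -0.299023, -0.329459)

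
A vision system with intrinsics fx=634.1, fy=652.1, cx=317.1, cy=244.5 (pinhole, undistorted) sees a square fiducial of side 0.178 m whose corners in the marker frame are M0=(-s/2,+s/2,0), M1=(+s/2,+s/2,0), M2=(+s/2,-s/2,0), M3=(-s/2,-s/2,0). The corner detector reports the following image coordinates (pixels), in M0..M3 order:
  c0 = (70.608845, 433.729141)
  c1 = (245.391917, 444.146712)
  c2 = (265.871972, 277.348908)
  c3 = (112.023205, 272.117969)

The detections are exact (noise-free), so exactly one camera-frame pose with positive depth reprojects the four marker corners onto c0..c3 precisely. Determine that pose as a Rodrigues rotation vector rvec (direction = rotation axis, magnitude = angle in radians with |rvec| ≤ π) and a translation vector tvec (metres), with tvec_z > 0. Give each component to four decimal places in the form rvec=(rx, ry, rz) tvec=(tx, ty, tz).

rvec=(-0.5255, 0.0860, 0.0524) tvec=(-0.1521, 0.1100, 0.6715)

Intrinsics K: fx=634.1, fy=652.1, cx=317.1, cy=244.5
Marker side s = 0.178 m; corners in marker frame (Z=0):
  M0 = (-0.0890, +0.0890, 0)
  M1 = (+0.0890, +0.0890, 0)
  M2 = (+0.0890, -0.0890, 0)
  M3 = (-0.0890, -0.0890, 0)
Detected image corners:
  c0 = (70.608845, 433.729141) px
  c1 = (245.391917, 444.146712) px
  c2 = (265.871972, 277.348908) px
  c3 = (112.023205, 272.117969) px
Planar DLT: solve 8×8 A·h = b for H (H[2,2]=1):
  H  [+894.59141 -303.40934 +173.45769]
  H  [-7.70261 +657.36108 +351.36067]
  H  [-0.14207 -0.74250 +1.00000]
B = K⁻¹H; ‖b₁‖=1.489224, ‖b₂‖=1.489224; λ = 2/(‖b₁‖+‖b₂‖) = 0.671491, sign → tz>0 ⇒ λ=+0.671491
r₁ = λ·B[:,0] = (+0.99505,+0.02784,-0.09540); r₂ = λ·B[:,1] = (-0.07197,+0.86385,-0.49858)
r₃ = r₁×r₂ = (+0.06853,+0.50298,+0.86158); SVD([r₁ r₂ r₃]) → R = UVᵀ:
  R  [+0.99505 -0.07197 +0.06853]
  R  [+0.02784 +0.86385 +0.50298]
  R  [-0.09540 -0.49858 +0.86158]
t = (-0.15211, +0.11004, +0.67149) m
tr R = 2.720474; θ = arccos((tr R − 1)/2) = 0.535062 rad = 30.657°
axis k = ((R−Rᵀ)₃₂, (R−Rᵀ)₁₃, (R−Rᵀ)₂₁) / (2 sinθ) = (-0.982131, +0.160750, +0.097870)
rvec = θ·k = (-0.525501, +0.086011, +0.052366)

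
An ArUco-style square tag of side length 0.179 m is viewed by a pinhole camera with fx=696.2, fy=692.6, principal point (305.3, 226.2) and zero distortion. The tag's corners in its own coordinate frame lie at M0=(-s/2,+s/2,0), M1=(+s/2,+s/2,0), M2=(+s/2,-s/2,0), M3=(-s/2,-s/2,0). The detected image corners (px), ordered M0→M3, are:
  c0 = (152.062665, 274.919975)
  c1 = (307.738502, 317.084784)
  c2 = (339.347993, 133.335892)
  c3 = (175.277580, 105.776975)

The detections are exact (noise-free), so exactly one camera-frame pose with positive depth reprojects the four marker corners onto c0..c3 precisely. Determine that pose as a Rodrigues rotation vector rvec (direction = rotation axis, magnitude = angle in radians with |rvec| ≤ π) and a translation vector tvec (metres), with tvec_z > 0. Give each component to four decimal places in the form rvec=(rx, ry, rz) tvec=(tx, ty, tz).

Intrinsics K: fx=696.2, fy=692.6, cx=305.3, cy=226.2
Marker side s = 0.179 m; corners in marker frame (Z=0):
  M0 = (-0.0895, +0.0895, 0)
  M1 = (+0.0895, +0.0895, 0)
  M2 = (+0.0895, -0.0895, 0)
  M3 = (-0.0895, -0.0895, 0)
Detected image corners:
  c0 = (152.062665, 274.919975) px
  c1 = (307.738502, 317.084784) px
  c2 = (339.347993, 133.335892) px
  c3 = (175.277580, 105.776975) px
Planar DLT: solve 8×8 A·h = b for H (H[2,2]=1):
  H  [+770.09113 -101.64978 +239.75156]
  H  [+90.92845 +1026.91079 +208.62887]
  H  [-0.50335 +0.20703 +1.00000]
B = K⁻¹H; ‖b₁‖=1.449610, ‖b₂‖=1.449610; λ = 2/(‖b₁‖+‖b₂‖) = 0.689841, sign → tz>0 ⇒ λ=+0.689841
r₁ = λ·B[:,0] = (+0.91533,+0.20397,-0.34723); r₂ = λ·B[:,1] = (-0.16335,+0.97618,+0.14282)
r₃ = r₁×r₂ = (+0.36809,-0.07401,+0.92684); SVD([r₁ r₂ r₃]) → R = UVᵀ:
  R  [+0.91533 -0.16335 +0.36809]
  R  [+0.20397 +0.97618 -0.07401]
  R  [-0.34723 +0.14282 +0.92684]
t = (-0.06495, -0.01750, +0.68984) m
tr R = 2.818342; θ = arccos((tr R − 1)/2) = 0.429507 rad = 24.609°
axis k = ((R−Rᵀ)₃₂, (R−Rᵀ)₁₃, (R−Rᵀ)₂₁) / (2 sinθ) = (+0.260344, +0.858895, +0.441045)
rvec = θ·k = (+0.111819, +0.368901, +0.189432)

rvec=(0.1118, 0.3689, 0.1894) tvec=(-0.0649, -0.0175, 0.6898)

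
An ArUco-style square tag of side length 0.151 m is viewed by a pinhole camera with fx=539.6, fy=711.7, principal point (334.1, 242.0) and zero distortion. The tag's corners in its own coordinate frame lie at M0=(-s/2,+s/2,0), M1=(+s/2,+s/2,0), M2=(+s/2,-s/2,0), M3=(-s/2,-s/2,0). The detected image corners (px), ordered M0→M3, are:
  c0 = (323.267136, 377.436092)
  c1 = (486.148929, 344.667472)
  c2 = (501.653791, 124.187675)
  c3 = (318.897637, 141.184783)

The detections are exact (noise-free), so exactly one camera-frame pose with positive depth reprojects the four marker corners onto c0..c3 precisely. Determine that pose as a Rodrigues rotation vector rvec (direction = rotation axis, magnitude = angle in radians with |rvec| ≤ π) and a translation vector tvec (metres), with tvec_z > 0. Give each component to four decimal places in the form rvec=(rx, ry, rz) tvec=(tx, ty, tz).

rvec=(0.3471, -0.2577, -0.0603) tvec=(0.0628, 0.0069, 0.4414)

Intrinsics K: fx=539.6, fy=711.7, cx=334.1, cy=242.0
Marker side s = 0.151 m; corners in marker frame (Z=0):
  M0 = (-0.0755, +0.0755, 0)
  M1 = (+0.0755, +0.0755, 0)
  M2 = (+0.0755, -0.0755, 0)
  M3 = (-0.0755, -0.0755, 0)
Detected image corners:
  c0 = (323.267136, 377.436092) px
  c1 = (486.148929, 344.667472) px
  c2 = (501.653791, 124.187675) px
  c3 = (318.897637, 141.184783) px
Planar DLT: solve 8×8 A·h = b for H (H[2,2]=1):
  H  [+1361.59039 +277.89677 +410.86576]
  H  [-33.99285 +1702.54386 +253.07582]
  H  [+0.54226 +0.77907 +1.00000]
B = K⁻¹H; ‖b₁‖=2.265718, ‖b₂‖=2.265718; λ = 2/(‖b₁‖+‖b₂‖) = 0.441361, sign → tz>0 ⇒ λ=+0.441361
r₁ = λ·B[:,0] = (+0.96552,-0.10246,+0.23933); r₂ = λ·B[:,1] = (+0.01440,+0.93891,+0.34385)
r₃ = r₁×r₂ = (-0.25994,-0.32855,+0.90801); SVD([r₁ r₂ r₃]) → R = UVᵀ:
  R  [+0.96552 +0.01440 -0.25994]
  R  [-0.10246 +0.93891 -0.32855]
  R  [+0.23933 +0.34385 +0.90801]
t = (+0.06279, +0.00687, +0.44136) m
tr R = 2.812444; θ = arccos((tr R − 1)/2) = 0.436535 rad = 25.012°
axis k = ((R−Rᵀ)₃₂, (R−Rᵀ)₁₃, (R−Rᵀ)₂₁) / (2 sinθ) = (+0.795166, -0.590433, -0.138203)
rvec = θ·k = (+0.347117, -0.257745, -0.060330)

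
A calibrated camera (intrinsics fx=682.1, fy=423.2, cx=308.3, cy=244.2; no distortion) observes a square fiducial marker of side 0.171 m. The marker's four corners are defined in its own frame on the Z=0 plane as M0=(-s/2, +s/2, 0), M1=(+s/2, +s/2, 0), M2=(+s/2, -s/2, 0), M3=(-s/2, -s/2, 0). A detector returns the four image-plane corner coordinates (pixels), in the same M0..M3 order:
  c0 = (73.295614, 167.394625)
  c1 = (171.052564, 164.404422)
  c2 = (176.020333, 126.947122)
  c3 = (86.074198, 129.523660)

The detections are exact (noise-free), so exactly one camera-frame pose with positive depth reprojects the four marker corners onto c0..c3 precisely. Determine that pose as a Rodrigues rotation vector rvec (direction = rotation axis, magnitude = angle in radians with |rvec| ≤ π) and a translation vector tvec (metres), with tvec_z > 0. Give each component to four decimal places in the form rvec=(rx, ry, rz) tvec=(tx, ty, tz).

Intrinsics K: fx=682.1, fy=423.2, cx=308.3, cy=244.2
Marker side s = 0.171 m; corners in marker frame (Z=0):
  M0 = (-0.0855, +0.0855, 0)
  M1 = (+0.0855, +0.0855, 0)
  M2 = (+0.0855, -0.0855, 0)
  M3 = (-0.0855, -0.0855, 0)
Detected image corners:
  c0 = (73.295614, 167.394625) px
  c1 = (171.052564, 164.404422) px
  c2 = (176.020333, 126.947122) px
  c3 = (86.074198, 129.523660) px
Planar DLT: solve 8×8 A·h = b for H (H[2,2]=1):
  H  [+551.49766 -113.11473 +126.90846]
  H  [-12.04141 +149.07355 +146.28475]
  H  [+0.02846 -0.48401 +1.00000]
B = K⁻¹H; ‖b₁‖=0.797438, ‖b₂‖=0.797438; λ = 2/(‖b₁‖+‖b₂‖) = 1.254016, sign → tz>0 ⇒ λ=+1.254016
r₁ = λ·B[:,0] = (+0.99778,-0.05627,+0.03569); r₂ = λ·B[:,1] = (+0.06638,+0.79196,-0.60695)
r₃ = r₁×r₂ = (+0.00589,+0.60797,+0.79394); SVD([r₁ r₂ r₃]) → R = UVᵀ:
  R  [+0.99778 +0.06638 +0.00589]
  R  [-0.05627 +0.79196 +0.60797]
  R  [+0.03569 -0.60695 +0.79394]
t = (-0.33348, -0.29014, +1.25402) m
tr R = 2.583676; θ = arccos((tr R − 1)/2) = 0.656984 rad = 37.642°
axis k = ((R−Rᵀ)₃₂, (R−Rᵀ)₁₃, (R−Rᵀ)₂₁) / (2 sinθ) = (-0.994647, -0.024395, -0.100414)
rvec = θ·k = (-0.653467, -0.016027, -0.065970)

rvec=(-0.6535, -0.0160, -0.0660) tvec=(-0.3335, -0.2901, 1.2540)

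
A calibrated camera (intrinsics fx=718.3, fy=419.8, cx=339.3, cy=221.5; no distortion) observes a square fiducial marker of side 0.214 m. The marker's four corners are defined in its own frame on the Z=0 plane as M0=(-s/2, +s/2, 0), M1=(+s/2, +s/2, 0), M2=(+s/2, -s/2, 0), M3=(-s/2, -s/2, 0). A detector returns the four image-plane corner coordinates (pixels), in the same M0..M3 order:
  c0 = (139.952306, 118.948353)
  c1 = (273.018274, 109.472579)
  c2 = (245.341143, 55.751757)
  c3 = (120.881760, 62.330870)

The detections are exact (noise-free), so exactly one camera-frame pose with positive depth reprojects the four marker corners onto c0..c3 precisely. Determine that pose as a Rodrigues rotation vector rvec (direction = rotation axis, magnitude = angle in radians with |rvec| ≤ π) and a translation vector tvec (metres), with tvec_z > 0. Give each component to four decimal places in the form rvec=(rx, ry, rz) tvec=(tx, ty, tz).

Intrinsics K: fx=718.3, fy=419.8, cx=339.3, cy=221.5
Marker side s = 0.214 m; corners in marker frame (Z=0):
  M0 = (-0.1070, +0.1070, 0)
  M1 = (+0.1070, +0.1070, 0)
  M2 = (+0.1070, -0.1070, 0)
  M3 = (-0.1070, -0.1070, 0)
Detected image corners:
  c0 = (139.952306, 118.948353) px
  c1 = (273.018274, 109.472579) px
  c2 = (245.341143, 55.751757) px
  c3 = (120.881760, 62.330870) px
Planar DLT: solve 8×8 A·h = b for H (H[2,2]=1):
  H  [+638.88544 +41.91245 +195.70524]
  H  [-20.38843 +227.53947 +85.51601]
  H  [+0.19476 -0.34769 +1.00000]
B = K⁻¹H; ‖b₁‖=0.834714, ‖b₂‖=0.834714; λ = 2/(‖b₁‖+‖b₂‖) = 1.198015, sign → tz>0 ⇒ λ=+1.198015
r₁ = λ·B[:,0] = (+0.95535,-0.18129,+0.23332); r₂ = λ·B[:,1] = (+0.26666,+0.86913,-0.41654)
r₃ = r₁×r₂ = (-0.12727,+0.46016,+0.87866); SVD([r₁ r₂ r₃]) → R = UVᵀ:
  R  [+0.95535 +0.26666 -0.12727]
  R  [-0.18129 +0.86913 +0.46016]
  R  [+0.23332 -0.41654 +0.87866]
t = (-0.23949, -0.38807, +1.19802) m
tr R = 2.703142; θ = arccos((tr R − 1)/2) = 0.551822 rad = 31.617°
axis k = ((R−Rᵀ)₃₂, (R−Rᵀ)₁₃, (R−Rᵀ)₂₁) / (2 sinθ) = (-0.836169, -0.343924, -0.427245)
rvec = θ·k = (-0.461416, -0.189785, -0.235763)

rvec=(-0.4614, -0.1898, -0.2358) tvec=(-0.2395, -0.3881, 1.1980)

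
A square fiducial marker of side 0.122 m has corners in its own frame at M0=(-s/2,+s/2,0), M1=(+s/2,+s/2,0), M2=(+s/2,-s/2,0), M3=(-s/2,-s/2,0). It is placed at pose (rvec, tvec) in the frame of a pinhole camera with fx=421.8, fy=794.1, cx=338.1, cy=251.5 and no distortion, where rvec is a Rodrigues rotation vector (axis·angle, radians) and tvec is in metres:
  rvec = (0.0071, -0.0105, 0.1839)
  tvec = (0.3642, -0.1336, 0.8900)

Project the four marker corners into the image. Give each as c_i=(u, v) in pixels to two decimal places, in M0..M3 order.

Intrinsics K: fx=421.8, fy=794.1, cx=338.1, cy=251.5
Marker side s = 0.122 m; corners in marker frame (Z=0):
  M0 = (-0.0610, +0.0610, 0)
  M1 = (+0.0610, +0.0610, 0)
  M2 = (+0.0610, -0.0610, 0)
  M3 = (-0.0610, -0.0610, 0)
rvec = (0.0071, -0.0105, 0.1839), |rvec| = θ = 0.18434 rad = 10.562°
Rodrigues: sinθ=0.18329, 1−cosθ=0.01694; R = I + sinθ·[k]× + (1−cosθ)·[k]×²:
    [+0.98308 -0.18290 -0.00979]
    [+0.18282 +0.98311 -0.00802]
    [+0.01109 +0.00610 +0.99992]
t = (0.3642, -0.1336, 0.8900) m
M0: Pc = R·M0+t = (+0.29308, -0.08478, +0.88970); u = 421.8·(+0.29308)/0.88970 + 338.1 = 477.0454, v = 794.1·(-0.08478)/0.88970 + 251.5 = 175.8273
M1: Pc = R·M1+t = (+0.41301, -0.06248, +0.89105); u = 421.8·(+0.41301)/0.89105 + 338.1 = 533.6092, v = 794.1·(-0.06248)/0.89105 + 251.5 = 195.8199
M2: Pc = R·M2+t = (+0.43532, -0.18242, +0.89030); u = 421.8·(+0.43532)/0.89030 + 338.1 = 544.3440, v = 794.1·(-0.18242)/0.89030 + 251.5 = 88.7940
M3: Pc = R·M3+t = (+0.31539, -0.20472, +0.88895); u = 421.8·(+0.31539)/0.88895 + 338.1 = 487.7493, v = 794.1·(-0.20472)/0.88895 + 251.5 = 68.6218

c0=(477.05, 175.83) c1=(533.61, 195.82) c2=(544.34, 88.79) c3=(487.75, 68.62)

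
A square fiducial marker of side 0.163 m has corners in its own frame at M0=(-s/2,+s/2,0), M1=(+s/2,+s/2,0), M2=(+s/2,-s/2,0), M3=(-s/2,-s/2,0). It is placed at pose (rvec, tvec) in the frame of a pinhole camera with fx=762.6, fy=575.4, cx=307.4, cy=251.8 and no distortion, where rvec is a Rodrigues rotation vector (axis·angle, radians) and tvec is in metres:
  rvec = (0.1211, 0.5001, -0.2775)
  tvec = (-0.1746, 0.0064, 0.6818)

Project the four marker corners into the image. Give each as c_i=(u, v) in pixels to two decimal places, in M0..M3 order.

Intrinsics K: fx=762.6, fy=575.4, cx=307.4, cy=251.8
Marker side s = 0.163 m; corners in marker frame (Z=0):
  M0 = (-0.0815, +0.0815, 0)
  M1 = (+0.0815, +0.0815, 0)
  M2 = (+0.0815, -0.0815, 0)
  M3 = (-0.0815, -0.0815, 0)
rvec = (0.1211, 0.5001, -0.2775), |rvec| = θ = 0.58461 rad = 33.496°
Rodrigues: sinθ=0.55188, 1−cosθ=0.16607; R = I + sinθ·[k]× + (1−cosθ)·[k]×²:
    [+0.84105 +0.29139 +0.45577]
    [-0.23253 +0.95545 -0.18175]
    [-0.48843 +0.04688 +0.87135]
t = (-0.1746, 0.0064, 0.6818) m
M0: Pc = R·M0+t = (-0.21940, +0.10322, +0.72543); u = 762.6·(-0.21940)/0.72543 + 307.4 = 76.7601, v = 575.4·(+0.10322)/0.72543 + 251.8 = 333.6736
M1: Pc = R·M1+t = (-0.08231, +0.06532, +0.64581); u = 762.6·(-0.08231)/0.64581 + 307.4 = 210.2102, v = 575.4·(+0.06532)/0.64581 + 251.8 = 309.9964
M2: Pc = R·M2+t = (-0.12980, -0.09042, +0.63817); u = 762.6·(-0.12980)/0.63817 + 307.4 = 152.2893, v = 575.4·(-0.09042)/0.63817 + 251.8 = 170.2731
M3: Pc = R·M3+t = (-0.26689, -0.05252, +0.71779); u = 762.6·(-0.26689)/0.71779 + 307.4 = 23.8427, v = 575.4·(-0.05252)/0.71779 + 251.8 = 209.6998

c0=(76.76, 333.67) c1=(210.21, 310.00) c2=(152.29, 170.27) c3=(23.84, 209.70)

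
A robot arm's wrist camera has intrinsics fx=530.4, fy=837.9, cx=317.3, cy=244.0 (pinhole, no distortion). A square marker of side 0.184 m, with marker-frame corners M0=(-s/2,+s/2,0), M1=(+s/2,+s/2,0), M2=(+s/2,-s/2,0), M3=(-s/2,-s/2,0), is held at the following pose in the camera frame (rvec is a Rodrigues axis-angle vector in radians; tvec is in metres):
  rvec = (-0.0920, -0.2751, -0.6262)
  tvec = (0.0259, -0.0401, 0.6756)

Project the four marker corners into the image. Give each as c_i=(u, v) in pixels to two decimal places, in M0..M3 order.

Intrinsics K: fx=530.4, fy=837.9, cx=317.3, cy=244.0
Marker side s = 0.184 m; corners in marker frame (Z=0):
  M0 = (-0.0920, +0.0920, 0)
  M1 = (+0.0920, +0.0920, 0)
  M2 = (+0.0920, -0.0920, 0)
  M3 = (-0.0920, -0.0920, 0)
rvec = (-0.0920, -0.2751, -0.6262), |rvec| = θ = 0.69012 rad = 39.541°
Rodrigues: sinθ=0.63663, 1−cosθ=0.22883; R = I + sinθ·[k]× + (1−cosθ)·[k]×²:
    [+0.77523 +0.58982 -0.22610]
    [-0.56550 +0.80753 +0.16764]
    [+0.28146 -0.00210 +0.95957]
t = (0.0259, -0.0401, 0.6756) m
M0: Pc = R·M0+t = (+0.00884, +0.08622, +0.64951); u = 530.4·(+0.00884)/0.64951 + 317.3 = 324.5207, v = 837.9·(+0.08622)/0.64951 + 244.0 = 355.2263
M1: Pc = R·M1+t = (+0.15149, -0.01783, +0.70130); u = 530.4·(+0.15149)/0.70130 + 317.3 = 431.8697, v = 837.9·(-0.01783)/0.70130 + 244.0 = 222.6928
M2: Pc = R·M2+t = (+0.04296, -0.16642, +0.70169); u = 530.4·(+0.04296)/0.70169 + 317.3 = 349.7714, v = 837.9·(-0.16642)/0.70169 + 244.0 = 45.2755
M3: Pc = R·M3+t = (-0.09969, -0.06237, +0.64990); u = 530.4·(-0.09969)/0.64990 + 317.3 = 235.9441, v = 837.9·(-0.06237)/0.64990 + 244.0 = 163.5925

c0=(324.52, 355.23) c1=(431.87, 222.69) c2=(349.77, 45.28) c3=(235.94, 163.59)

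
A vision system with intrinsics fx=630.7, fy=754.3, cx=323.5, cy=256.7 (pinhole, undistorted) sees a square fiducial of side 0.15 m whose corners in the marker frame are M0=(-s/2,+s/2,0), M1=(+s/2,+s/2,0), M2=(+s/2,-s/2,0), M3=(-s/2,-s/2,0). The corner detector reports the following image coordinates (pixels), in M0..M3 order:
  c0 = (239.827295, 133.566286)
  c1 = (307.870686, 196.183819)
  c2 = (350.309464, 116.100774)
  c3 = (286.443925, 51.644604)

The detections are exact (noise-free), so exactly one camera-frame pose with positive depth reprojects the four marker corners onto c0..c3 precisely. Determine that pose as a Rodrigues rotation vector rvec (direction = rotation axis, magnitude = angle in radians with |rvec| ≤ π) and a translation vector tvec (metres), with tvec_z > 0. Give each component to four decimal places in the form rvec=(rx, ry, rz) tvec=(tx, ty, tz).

rvec=(-0.1246, -0.4188, 0.5837) tvec=(-0.0459, -0.1933, 1.1026)

Intrinsics K: fx=630.7, fy=754.3, cx=323.5, cy=256.7
Marker side s = 0.15 m; corners in marker frame (Z=0):
  M0 = (-0.0750, +0.0750, 0)
  M1 = (+0.0750, +0.0750, 0)
  M2 = (+0.0750, -0.0750, 0)
  M3 = (-0.0750, -0.0750, 0)
Detected image corners:
  c0 = (239.827295, 133.566286) px
  c1 = (307.870686, 196.183819) px
  c2 = (350.309464, 116.100774) px
  c3 = (286.443925, 51.644604) px
Planar DLT: solve 8×8 A·h = b for H (H[2,2]=1):
  H  [+532.89952 -358.49769 +297.24263]
  H  [+462.91437 +513.83952 +124.48981]
  H  [+0.31549 -0.20930 +1.00000]
B = K⁻¹H; ‖b₁‖=0.906945, ‖b₂‖=0.906945; λ = 2/(‖b₁‖+‖b₂‖) = 1.102603, sign → tz>0 ⇒ λ=+1.102603
r₁ = λ·B[:,0] = (+0.75320,+0.55828,+0.34786); r₂ = λ·B[:,1] = (-0.50836,+0.82964,-0.23077)
r₃ = r₁×r₂ = (-0.41744,-0.00302,+0.90870); SVD([r₁ r₂ r₃]) → R = UVᵀ:
  R  [+0.75320 -0.50836 -0.41744]
  R  [+0.55828 +0.82964 -0.00302]
  R  [+0.34786 -0.23077 +0.90870]
t = (-0.04590, -0.19326, +1.10260) m
tr R = 2.491542; θ = arccos((tr R − 1)/2) = 0.729105 rad = 41.775°
axis k = ((R−Rᵀ)₃₂, (R−Rᵀ)₁₃, (R−Rᵀ)₂₁) / (2 sinθ) = (-0.170931, -0.574379, +0.800545)
rvec = θ·k = (-0.124626, -0.418782, +0.583681)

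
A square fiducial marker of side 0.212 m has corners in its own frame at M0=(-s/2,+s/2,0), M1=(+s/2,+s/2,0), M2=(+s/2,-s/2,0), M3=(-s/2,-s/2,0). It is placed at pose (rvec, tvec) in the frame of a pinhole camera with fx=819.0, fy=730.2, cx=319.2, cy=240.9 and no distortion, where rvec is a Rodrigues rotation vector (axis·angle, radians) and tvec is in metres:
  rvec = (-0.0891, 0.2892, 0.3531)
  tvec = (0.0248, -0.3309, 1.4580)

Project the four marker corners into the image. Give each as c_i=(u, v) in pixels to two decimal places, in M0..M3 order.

Intrinsics K: fx=819.0, fy=730.2, cx=319.2, cy=240.9
Marker side s = 0.212 m; corners in marker frame (Z=0):
  M0 = (-0.1060, +0.1060, 0)
  M1 = (+0.1060, +0.1060, 0)
  M2 = (+0.1060, -0.1060, 0)
  M3 = (-0.1060, -0.1060, 0)
rvec = (-0.0891, 0.2892, 0.3531), |rvec| = θ = 0.46503 rad = 26.644°
Rodrigues: sinθ=0.44845, 1−cosθ=0.10619; R = I + sinθ·[k]× + (1−cosθ)·[k]×²:
    [+0.89771 -0.35316 +0.26344]
    [+0.32786 +0.93488 +0.13607]
    [-0.29434 -0.03578 +0.95503]
t = (0.0248, -0.3309, 1.4580) m
M0: Pc = R·M0+t = (-0.10779, -0.26656, +1.48541); u = 819.0·(-0.10779)/1.48541 + 319.2 = 259.7673, v = 730.2·(-0.26656)/1.48541 + 240.9 = 109.8658
M1: Pc = R·M1+t = (+0.08252, -0.19705, +1.42301); u = 819.0·(+0.08252)/1.42301 + 319.2 = 366.6945, v = 730.2·(-0.19705)/1.42301 + 240.9 = 139.7860
M2: Pc = R·M2+t = (+0.15739, -0.39524, +1.43059); u = 819.0·(+0.15739)/1.43059 + 319.2 = 409.3054, v = 730.2·(-0.39524)/1.43059 + 240.9 = 39.1603
M3: Pc = R·M3+t = (-0.03292, -0.46475, +1.49299); u = 819.0·(-0.03292)/1.49299 + 319.2 = 301.1405, v = 730.2·(-0.46475)/1.49299 + 240.9 = 13.5979

c0=(259.77, 109.87) c1=(366.69, 139.79) c2=(409.31, 39.16) c3=(301.14, 13.60)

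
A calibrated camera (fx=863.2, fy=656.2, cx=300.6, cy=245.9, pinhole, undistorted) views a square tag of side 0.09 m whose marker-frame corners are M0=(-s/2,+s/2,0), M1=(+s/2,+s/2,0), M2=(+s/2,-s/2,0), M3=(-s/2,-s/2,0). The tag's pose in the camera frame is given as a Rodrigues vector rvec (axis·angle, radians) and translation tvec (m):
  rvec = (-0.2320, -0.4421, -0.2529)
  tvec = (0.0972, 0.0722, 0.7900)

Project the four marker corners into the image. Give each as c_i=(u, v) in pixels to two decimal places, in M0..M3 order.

c0=(380.91, 351.91) c1=(461.43, 332.61) c2=(430.95, 262.94) c3=(350.40, 278.26)

Intrinsics K: fx=863.2, fy=656.2, cx=300.6, cy=245.9
Marker side s = 0.09 m; corners in marker frame (Z=0):
  M0 = (-0.0450, +0.0450, 0)
  M1 = (+0.0450, +0.0450, 0)
  M2 = (+0.0450, -0.0450, 0)
  M3 = (-0.0450, -0.0450, 0)
rvec = (-0.2320, -0.4421, -0.2529), |rvec| = θ = 0.55967 rad = 32.067°
Rodrigues: sinθ=0.53091, 1−cosθ=0.15257; R = I + sinθ·[k]× + (1−cosθ)·[k]×²:
    [+0.87365 +0.28986 -0.39080]
    [-0.18994 +0.94263 +0.27454]
    [+0.44796 -0.16562 +0.87858]
t = (0.0972, 0.0722, 0.7900) m
M0: Pc = R·M0+t = (+0.07093, +0.12317, +0.76239); u = 863.2·(+0.07093)/0.76239 + 300.6 = 380.9088, v = 656.2·(+0.12317)/0.76239 + 245.9 = 351.9107
M1: Pc = R·M1+t = (+0.14956, +0.10607, +0.80271); u = 863.2·(+0.14956)/0.80271 + 300.6 = 461.4290, v = 656.2·(+0.10607)/0.80271 + 245.9 = 332.6114
M2: Pc = R·M2+t = (+0.12347, +0.02123, +0.81761); u = 863.2·(+0.12347)/0.81761 + 300.6 = 430.9549, v = 656.2·(+0.02123)/0.81761 + 245.9 = 262.9422
M3: Pc = R·M3+t = (+0.04484, +0.03833, +0.77729); u = 863.2·(+0.04484)/0.77729 + 300.6 = 350.3981, v = 656.2·(+0.03833)/0.77729 + 245.9 = 278.2578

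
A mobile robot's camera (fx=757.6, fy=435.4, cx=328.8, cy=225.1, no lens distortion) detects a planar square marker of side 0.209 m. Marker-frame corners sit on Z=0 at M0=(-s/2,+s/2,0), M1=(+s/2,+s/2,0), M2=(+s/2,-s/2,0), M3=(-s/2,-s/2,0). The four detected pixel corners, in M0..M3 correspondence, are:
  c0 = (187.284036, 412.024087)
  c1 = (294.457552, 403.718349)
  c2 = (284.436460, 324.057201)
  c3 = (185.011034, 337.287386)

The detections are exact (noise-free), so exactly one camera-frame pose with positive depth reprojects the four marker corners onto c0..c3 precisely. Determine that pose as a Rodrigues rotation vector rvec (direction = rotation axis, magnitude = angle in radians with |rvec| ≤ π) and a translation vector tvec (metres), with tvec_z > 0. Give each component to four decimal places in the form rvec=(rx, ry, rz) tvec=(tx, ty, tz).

Intrinsics K: fx=757.6, fy=435.4, cx=328.8, cy=225.1
Marker side s = 0.209 m; corners in marker frame (Z=0):
  M0 = (-0.1045, +0.1045, 0)
  M1 = (+0.1045, +0.1045, 0)
  M2 = (+0.1045, -0.1045, 0)
  M3 = (-0.1045, -0.1045, 0)
Detected image corners:
  c0 = (187.284036, 412.024087) px
  c1 = (294.457552, 403.718349) px
  c2 = (284.436460, 324.057201) px
  c3 = (185.011034, 337.287386) px
Planar DLT: solve 8×8 A·h = b for H (H[2,2]=1):
  H  [+409.81481 -51.62579 +235.78700]
  H  [-182.04811 +244.15702 +368.10697]
  H  [-0.35234 -0.33791 +1.00000]
B = K⁻¹H; ‖b₁‖=0.813178, ‖b₂‖=0.813178; λ = 2/(‖b₁‖+‖b₂‖) = 1.229743, sign → tz>0 ⇒ λ=+1.229743
r₁ = λ·B[:,0] = (+0.85327,-0.29017,-0.43329); r₂ = λ·B[:,1] = (+0.09655,+0.90443,-0.41555)
r₃ = r₁×r₂ = (+0.51246,+0.31274,+0.79974); SVD([r₁ r₂ r₃]) → R = UVᵀ:
  R  [+0.85327 +0.09655 +0.51246]
  R  [-0.29017 +0.90443 +0.31274]
  R  [-0.43329 -0.41555 +0.79974]
t = (-0.15098, +0.40391, +1.22974) m
tr R = 2.557434; θ = arccos((tr R − 1)/2) = 0.678178 rad = 38.857°
axis k = ((R−Rᵀ)₃₂, (R−Rᵀ)₁₃, (R−Rᵀ)₂₁) / (2 sinθ) = (-0.580422, +0.753739, -0.308200)
rvec = θ·k = (-0.393630, +0.511169, -0.209015)

rvec=(-0.3936, 0.5112, -0.2090) tvec=(-0.1510, 0.4039, 1.2297)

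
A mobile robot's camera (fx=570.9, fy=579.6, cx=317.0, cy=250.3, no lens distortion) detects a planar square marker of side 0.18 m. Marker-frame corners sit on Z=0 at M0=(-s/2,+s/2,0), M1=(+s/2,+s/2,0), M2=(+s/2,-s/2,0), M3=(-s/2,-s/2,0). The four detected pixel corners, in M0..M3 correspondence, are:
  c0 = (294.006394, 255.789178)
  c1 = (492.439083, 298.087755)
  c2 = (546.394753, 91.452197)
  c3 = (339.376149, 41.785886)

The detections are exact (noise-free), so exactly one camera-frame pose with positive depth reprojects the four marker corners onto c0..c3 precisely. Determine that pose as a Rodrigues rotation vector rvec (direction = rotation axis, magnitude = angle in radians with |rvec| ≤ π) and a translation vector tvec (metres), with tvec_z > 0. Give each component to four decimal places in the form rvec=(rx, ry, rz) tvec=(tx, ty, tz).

Intrinsics K: fx=570.9, fy=579.6, cx=317.0, cy=250.3
Marker side s = 0.18 m; corners in marker frame (Z=0):
  M0 = (-0.0900, +0.0900, 0)
  M1 = (+0.0900, +0.0900, 0)
  M2 = (+0.0900, -0.0900, 0)
  M3 = (-0.0900, -0.0900, 0)
Detected image corners:
  c0 = (294.006394, 255.789178) px
  c1 = (492.439083, 298.087755) px
  c2 = (546.394753, 91.452197) px
  c3 = (339.376149, 41.785886) px
Planar DLT: solve 8×8 A·h = b for H (H[2,2]=1):
  H  [+1182.48939 -163.91368 +418.69360]
  H  [+278.30753 +1214.32769 +174.60192]
  H  [+0.13590 +0.26858 +1.00000]
B = K⁻¹H; ‖b₁‖=2.044356, ‖b₂‖=2.044356; λ = 2/(‖b₁‖+‖b₂‖) = 0.489152, sign → tz>0 ⇒ λ=+0.489152
r₁ = λ·B[:,0] = (+0.97626,+0.20617,+0.06647); r₂ = λ·B[:,1] = (-0.21339,+0.96809,+0.13138)
r₃ = r₁×r₂ = (-0.03727,-0.14244,+0.98910); SVD([r₁ r₂ r₃]) → R = UVᵀ:
  R  [+0.97626 -0.21339 -0.03727]
  R  [+0.20617 +0.96809 -0.14244]
  R  [+0.06647 +0.13138 +0.98910]
t = (+0.08713, -0.06389, +0.48915) m
tr R = 2.933450; θ = arccos((tr R − 1)/2) = 0.258694 rad = 14.822°
axis k = ((R−Rᵀ)₃₂, (R−Rᵀ)₁₃, (R−Rᵀ)₂₁) / (2 sinθ) = (+0.535186, -0.202764, +0.820038)
rvec = θ·k = (+0.138449, -0.052454, +0.212139)

rvec=(0.1384, -0.0525, 0.2121) tvec=(0.0871, -0.0639, 0.4892)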